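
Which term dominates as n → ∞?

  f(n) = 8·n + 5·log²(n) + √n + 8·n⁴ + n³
8·n⁴

Looking at each term:
  - 8·n is O(n)
  - 5·log²(n) is O(log² n)
  - √n is O(√n)
  - 8·n⁴ is O(n⁴)
  - n³ is O(n³)

The term 8·n⁴ (O(n⁴)) grows fastest and dominates all others.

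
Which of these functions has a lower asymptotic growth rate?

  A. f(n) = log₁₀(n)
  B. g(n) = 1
B

f(n) = log₁₀(n) is O(log n), while g(n) = 1 is O(1).
Since O(1) grows slower than O(log n), g(n) is dominated.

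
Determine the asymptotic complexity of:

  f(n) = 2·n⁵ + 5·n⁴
O(n⁵)

The dominant term in 2·n⁵ + 5·n⁴ is 2·n⁵, which is Θ(n⁵).
Lower-order terms (5·n⁴) are asymptotically negligible.
Constants are absorbed, so the tightest bound is O(n⁵).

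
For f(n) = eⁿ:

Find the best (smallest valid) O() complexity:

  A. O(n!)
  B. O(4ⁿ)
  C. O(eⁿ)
C

f(n) = eⁿ is O(eⁿ).
All listed options are valid Big-O bounds (upper bounds),
but O(eⁿ) is the tightest (smallest valid bound).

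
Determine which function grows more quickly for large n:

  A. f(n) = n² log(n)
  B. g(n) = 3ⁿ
B

f(n) = n² log(n) is O(n² log n), while g(n) = 3ⁿ is O(3ⁿ).
Since O(3ⁿ) grows faster than O(n² log n), g(n) dominates.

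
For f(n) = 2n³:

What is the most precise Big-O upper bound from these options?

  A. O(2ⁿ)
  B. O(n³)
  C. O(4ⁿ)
B

f(n) = 2n³ is O(n³).
All listed options are valid Big-O bounds (upper bounds),
but O(n³) is the tightest (smallest valid bound).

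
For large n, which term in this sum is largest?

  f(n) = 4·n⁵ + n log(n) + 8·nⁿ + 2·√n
8·nⁿ

Looking at each term:
  - 4·n⁵ is O(n⁵)
  - n log(n) is O(n log n)
  - 8·nⁿ is O(nⁿ)
  - 2·√n is O(√n)

The term 8·nⁿ (O(nⁿ)) grows fastest and dominates all others.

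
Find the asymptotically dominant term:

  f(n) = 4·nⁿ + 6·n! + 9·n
4·nⁿ

Looking at each term:
  - 4·nⁿ is O(nⁿ)
  - 6·n! is O(n!)
  - 9·n is O(n)

The term 4·nⁿ (O(nⁿ)) grows fastest and dominates all others.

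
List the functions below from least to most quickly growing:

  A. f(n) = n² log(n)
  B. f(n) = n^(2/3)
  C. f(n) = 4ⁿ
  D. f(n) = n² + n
B < D < A < C

Comparing growth rates:
B = n^(2/3) is O(n^(2/3))
D = n² + n is O(n²)
A = n² log(n) is O(n² log n)
C = 4ⁿ is O(4ⁿ)

Therefore, the order from slowest to fastest is: B < D < A < C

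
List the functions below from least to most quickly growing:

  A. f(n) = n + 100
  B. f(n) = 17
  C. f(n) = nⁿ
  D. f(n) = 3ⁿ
B < A < D < C

Comparing growth rates:
B = 17 is O(1)
A = n + 100 is O(n)
D = 3ⁿ is O(3ⁿ)
C = nⁿ is O(nⁿ)

Therefore, the order from slowest to fastest is: B < A < D < C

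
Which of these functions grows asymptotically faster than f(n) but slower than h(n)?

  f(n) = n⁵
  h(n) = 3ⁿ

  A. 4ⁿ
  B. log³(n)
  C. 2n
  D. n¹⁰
D

We need g(n) with n⁵ = o(g(n)) and g(n) = o(3ⁿ), i.e. O(n⁵) ≺ g ≺ O(3ⁿ).
Check each option:
  A. 4ⁿ — O(4ⁿ) does not grow strictly slower than h(n)
  B. log³(n) — O(log³ n) does not grow strictly faster than f(n)
  C. 2n — O(n) does not grow strictly faster than f(n)
  D. n¹⁰ — O(n¹⁰) is strictly between O(n⁵) and O(3ⁿ) ✓

Only option D (n¹⁰) lies strictly between.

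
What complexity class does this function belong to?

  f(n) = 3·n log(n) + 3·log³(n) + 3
O(n log n)

The dominant term in 3·n log(n) + 3·log³(n) + 3 is 3·n log(n), which is Θ(n log n).
Lower-order terms (3·log³(n), 3) are asymptotically negligible.
Constants are absorbed, so the tightest bound is O(n log n).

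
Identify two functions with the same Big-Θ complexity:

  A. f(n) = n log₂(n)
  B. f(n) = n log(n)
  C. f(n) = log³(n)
A and B

Examining each function:
  A. n log₂(n) is O(n log n)
  B. n log(n) is O(n log n)
  C. log³(n) is O(log³ n)

Functions A and B both have the same complexity class.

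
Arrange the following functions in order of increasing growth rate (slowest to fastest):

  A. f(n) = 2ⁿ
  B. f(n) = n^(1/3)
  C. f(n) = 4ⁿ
B < A < C

Comparing growth rates:
B = n^(1/3) is O(n^(1/3))
A = 2ⁿ is O(2ⁿ)
C = 4ⁿ is O(4ⁿ)

Therefore, the order from slowest to fastest is: B < A < C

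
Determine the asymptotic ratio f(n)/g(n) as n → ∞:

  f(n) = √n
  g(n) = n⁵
0

Since √n (O(√n)) grows slower than n⁵ (O(n⁵)),
the ratio f(n)/g(n) → 0 as n → ∞.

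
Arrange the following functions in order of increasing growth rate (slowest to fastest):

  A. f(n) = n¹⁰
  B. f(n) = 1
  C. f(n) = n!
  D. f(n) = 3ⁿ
B < A < D < C

Comparing growth rates:
B = 1 is O(1)
A = n¹⁰ is O(n¹⁰)
D = 3ⁿ is O(3ⁿ)
C = n! is O(n!)

Therefore, the order from slowest to fastest is: B < A < D < C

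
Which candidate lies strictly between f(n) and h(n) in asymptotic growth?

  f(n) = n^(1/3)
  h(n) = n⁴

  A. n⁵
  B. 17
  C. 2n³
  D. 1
C

We need g(n) with n^(1/3) = o(g(n)) and g(n) = o(n⁴), i.e. O(n^(1/3)) ≺ g ≺ O(n⁴).
Check each option:
  A. n⁵ — O(n⁵) does not grow strictly slower than h(n)
  B. 17 — O(1) does not grow strictly faster than f(n)
  C. 2n³ — O(n³) is strictly between O(n^(1/3)) and O(n⁴) ✓
  D. 1 — O(1) does not grow strictly faster than f(n)

Only option C (2n³) lies strictly between.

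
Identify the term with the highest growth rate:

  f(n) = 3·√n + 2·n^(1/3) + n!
n!

Looking at each term:
  - 3·√n is O(√n)
  - 2·n^(1/3) is O(n^(1/3))
  - n! is O(n!)

The term n! (O(n!)) grows fastest and dominates all others.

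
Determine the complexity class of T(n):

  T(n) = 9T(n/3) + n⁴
Θ(n⁴)

Master Theorem: a = 9, b = 3, f(n) = n⁴.
Compute the critical exponent d = log₃(9) = 2.
Compare f(n) = Θ(n⁴) against n^d:
  k = 4 > d = 2, so f(n) = Ω(n^(d+ε)) — Case 3.
  Regularity: a·(n/b)^4/n^4 = a/b^4 = 9/81 < 1 ✓.
  The top-level work dominates: T(n) = Θ(f(n)) = Θ(n⁴).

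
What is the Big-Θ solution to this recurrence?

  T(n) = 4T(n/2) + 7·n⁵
Θ(n⁵)

Master Theorem: a = 4, b = 2, f(n) = 7·n⁵.
Compute the critical exponent d = log₂(4) = 2.
Compare f(n) = Θ(n⁵) against n^d:
  k = 5 > d = 2, so f(n) = Ω(n^(d+ε)) — Case 3.
  Regularity: a·(n/b)^5/n^5 = a/b^5 = 4/32 < 1 ✓.
  The top-level work dominates: T(n) = Θ(f(n)) = Θ(n⁵).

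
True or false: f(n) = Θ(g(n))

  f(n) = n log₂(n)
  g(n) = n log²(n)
False

f(n) = n log₂(n) is O(n log n), and g(n) = n log²(n) is O(n log² n).
Since they have different growth rates, f(n) = Θ(g(n)) is false.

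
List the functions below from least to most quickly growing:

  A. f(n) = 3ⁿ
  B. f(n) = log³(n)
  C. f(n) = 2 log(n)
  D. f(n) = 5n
C < B < D < A

Comparing growth rates:
C = 2 log(n) is O(log n)
B = log³(n) is O(log³ n)
D = 5n is O(n)
A = 3ⁿ is O(3ⁿ)

Therefore, the order from slowest to fastest is: C < B < D < A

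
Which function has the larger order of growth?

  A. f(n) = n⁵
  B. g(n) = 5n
A

f(n) = n⁵ is O(n⁵), while g(n) = 5n is O(n).
Since O(n⁵) grows faster than O(n), f(n) dominates.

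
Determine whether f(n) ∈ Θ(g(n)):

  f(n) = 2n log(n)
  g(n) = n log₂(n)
True

f(n) = 2n log(n) and g(n) = n log₂(n) are both O(n log n).
Since they have the same asymptotic growth rate, f(n) = Θ(g(n)) is true.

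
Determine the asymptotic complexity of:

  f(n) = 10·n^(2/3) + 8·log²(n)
O(n^(2/3))

The dominant term in 10·n^(2/3) + 8·log²(n) is 10·n^(2/3), which is Θ(n^(2/3)).
Lower-order terms (8·log²(n)) are asymptotically negligible.
Constants are absorbed, so the tightest bound is O(n^(2/3)).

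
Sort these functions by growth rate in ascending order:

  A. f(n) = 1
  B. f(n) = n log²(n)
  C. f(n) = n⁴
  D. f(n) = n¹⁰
A < B < C < D

Comparing growth rates:
A = 1 is O(1)
B = n log²(n) is O(n log² n)
C = n⁴ is O(n⁴)
D = n¹⁰ is O(n¹⁰)

Therefore, the order from slowest to fastest is: A < B < C < D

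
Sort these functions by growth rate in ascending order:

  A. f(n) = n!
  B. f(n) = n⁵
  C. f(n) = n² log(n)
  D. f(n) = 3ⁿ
C < B < D < A

Comparing growth rates:
C = n² log(n) is O(n² log n)
B = n⁵ is O(n⁵)
D = 3ⁿ is O(3ⁿ)
A = n! is O(n!)

Therefore, the order from slowest to fastest is: C < B < D < A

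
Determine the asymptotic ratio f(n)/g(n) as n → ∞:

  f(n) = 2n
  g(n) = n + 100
2

Since 2n and n + 100 have the same growth rate (O(n)),
the ratio converges to a constant: 2.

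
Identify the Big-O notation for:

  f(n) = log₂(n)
O(log n)

The dominant term in log₂(n) is log₂(n), which is Θ(log n).
Constants are absorbed, so the tightest bound is O(log n).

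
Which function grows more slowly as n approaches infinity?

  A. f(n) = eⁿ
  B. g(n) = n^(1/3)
B

f(n) = eⁿ is O(eⁿ), while g(n) = n^(1/3) is O(n^(1/3)).
Since O(n^(1/3)) grows slower than O(eⁿ), g(n) is dominated.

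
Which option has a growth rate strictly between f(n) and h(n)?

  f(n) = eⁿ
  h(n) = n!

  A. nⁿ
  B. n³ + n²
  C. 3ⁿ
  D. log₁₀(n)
C

We need g(n) with eⁿ = o(g(n)) and g(n) = o(n!), i.e. O(eⁿ) ≺ g ≺ O(n!).
Check each option:
  A. nⁿ — O(nⁿ) does not grow strictly slower than h(n)
  B. n³ + n² — O(n³) does not grow strictly faster than f(n)
  C. 3ⁿ — O(3ⁿ) is strictly between O(eⁿ) and O(n!) ✓
  D. log₁₀(n) — O(log n) does not grow strictly faster than f(n)

Only option C (3ⁿ) lies strictly between.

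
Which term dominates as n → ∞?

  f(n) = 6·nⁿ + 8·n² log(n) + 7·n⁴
6·nⁿ

Looking at each term:
  - 6·nⁿ is O(nⁿ)
  - 8·n² log(n) is O(n² log n)
  - 7·n⁴ is O(n⁴)

The term 6·nⁿ (O(nⁿ)) grows fastest and dominates all others.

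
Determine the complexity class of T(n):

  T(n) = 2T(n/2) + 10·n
Θ(n log n)

Master Theorem: a = 2, b = 2, f(n) = 10·n.
Compute the critical exponent d = log₂(2) = 1.
Compare f(n) = Θ(n) against n^d:
  k = 1 = d, so f(n) = Θ(n^d) — Case 2.
  Work is balanced across levels: T(n) = Θ(n^d log n) = Θ(n log n).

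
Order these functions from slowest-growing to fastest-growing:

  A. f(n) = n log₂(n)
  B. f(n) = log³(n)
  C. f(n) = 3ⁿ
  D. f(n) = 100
D < B < A < C

Comparing growth rates:
D = 100 is O(1)
B = log³(n) is O(log³ n)
A = n log₂(n) is O(n log n)
C = 3ⁿ is O(3ⁿ)

Therefore, the order from slowest to fastest is: D < B < A < C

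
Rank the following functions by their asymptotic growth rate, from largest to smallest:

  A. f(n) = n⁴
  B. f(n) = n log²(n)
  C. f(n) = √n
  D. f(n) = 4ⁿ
D > A > B > C

Comparing growth rates:
D = 4ⁿ is O(4ⁿ)
A = n⁴ is O(n⁴)
B = n log²(n) is O(n log² n)
C = √n is O(√n)

Therefore, the order from fastest to slowest is: D > A > B > C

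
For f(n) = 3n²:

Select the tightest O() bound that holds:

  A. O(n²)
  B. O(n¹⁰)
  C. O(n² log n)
A

f(n) = 3n² is O(n²).
All listed options are valid Big-O bounds (upper bounds),
but O(n²) is the tightest (smallest valid bound).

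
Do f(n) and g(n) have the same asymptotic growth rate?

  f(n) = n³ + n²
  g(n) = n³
True

f(n) = n³ + n² and g(n) = n³ are both O(n³).
Since they have the same asymptotic growth rate, f(n) = Θ(g(n)) is true.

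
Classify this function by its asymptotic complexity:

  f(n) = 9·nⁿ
O(nⁿ)

The dominant term in 9·nⁿ is 9·nⁿ, which is Θ(nⁿ).
Constants are absorbed, so the tightest bound is O(nⁿ).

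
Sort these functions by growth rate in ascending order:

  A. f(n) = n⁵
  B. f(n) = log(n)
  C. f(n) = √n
B < C < A

Comparing growth rates:
B = log(n) is O(log n)
C = √n is O(√n)
A = n⁵ is O(n⁵)

Therefore, the order from slowest to fastest is: B < C < A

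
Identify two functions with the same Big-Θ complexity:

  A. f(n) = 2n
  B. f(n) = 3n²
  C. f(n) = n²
B and C

Examining each function:
  A. 2n is O(n)
  B. 3n² is O(n²)
  C. n² is O(n²)

Functions B and C both have the same complexity class.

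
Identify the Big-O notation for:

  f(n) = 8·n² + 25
O(n²)

The dominant term in 8·n² + 25 is 8·n², which is Θ(n²).
Lower-order terms (25) are asymptotically negligible.
Constants are absorbed, so the tightest bound is O(n²).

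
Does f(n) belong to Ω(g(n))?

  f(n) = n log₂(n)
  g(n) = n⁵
False

f(n) = n log₂(n) is O(n log n), and g(n) = n⁵ is O(n⁵).
Since O(n log n) grows slower than O(n⁵), f(n) = Ω(g(n)) is false.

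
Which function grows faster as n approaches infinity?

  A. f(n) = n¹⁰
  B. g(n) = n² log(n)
A

f(n) = n¹⁰ is O(n¹⁰), while g(n) = n² log(n) is O(n² log n).
Since O(n¹⁰) grows faster than O(n² log n), f(n) dominates.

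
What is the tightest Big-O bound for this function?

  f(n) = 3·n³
O(n³)

The dominant term in 3·n³ is 3·n³, which is Θ(n³).
Constants are absorbed, so the tightest bound is O(n³).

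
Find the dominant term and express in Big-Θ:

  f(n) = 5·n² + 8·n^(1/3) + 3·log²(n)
Θ(n²)

Order the terms by growth rate: 3·log²(n) ≺ 8·n^(1/3) ≺ 5·n².
The fastest-growing term 5·n² dominates as n → ∞; dropping its constant factor gives Θ(n²).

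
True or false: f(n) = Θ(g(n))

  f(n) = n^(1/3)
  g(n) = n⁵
False

f(n) = n^(1/3) is O(n^(1/3)), and g(n) = n⁵ is O(n⁵).
Since they have different growth rates, f(n) = Θ(g(n)) is false.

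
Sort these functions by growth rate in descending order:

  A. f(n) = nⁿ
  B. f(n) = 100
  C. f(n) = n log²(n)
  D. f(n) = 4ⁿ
A > D > C > B

Comparing growth rates:
A = nⁿ is O(nⁿ)
D = 4ⁿ is O(4ⁿ)
C = n log²(n) is O(n log² n)
B = 100 is O(1)

Therefore, the order from fastest to slowest is: A > D > C > B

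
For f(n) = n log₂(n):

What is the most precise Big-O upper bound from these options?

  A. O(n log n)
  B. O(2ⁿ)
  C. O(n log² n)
A

f(n) = n log₂(n) is O(n log n).
All listed options are valid Big-O bounds (upper bounds),
but O(n log n) is the tightest (smallest valid bound).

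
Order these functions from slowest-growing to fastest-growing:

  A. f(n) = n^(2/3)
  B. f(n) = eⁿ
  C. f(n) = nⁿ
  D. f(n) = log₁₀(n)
D < A < B < C

Comparing growth rates:
D = log₁₀(n) is O(log n)
A = n^(2/3) is O(n^(2/3))
B = eⁿ is O(eⁿ)
C = nⁿ is O(nⁿ)

Therefore, the order from slowest to fastest is: D < A < B < C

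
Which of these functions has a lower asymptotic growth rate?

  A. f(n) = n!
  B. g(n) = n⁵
B

f(n) = n! is O(n!), while g(n) = n⁵ is O(n⁵).
Since O(n⁵) grows slower than O(n!), g(n) is dominated.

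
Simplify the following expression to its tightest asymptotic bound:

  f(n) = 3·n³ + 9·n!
Θ(n!)

Order the terms by growth rate: 3·n³ ≺ 9·n!.
The fastest-growing term 9·n! dominates as n → ∞; dropping its constant factor gives Θ(n!).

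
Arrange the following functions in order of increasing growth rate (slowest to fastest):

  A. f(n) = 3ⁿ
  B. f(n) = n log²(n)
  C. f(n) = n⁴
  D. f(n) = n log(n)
D < B < C < A

Comparing growth rates:
D = n log(n) is O(n log n)
B = n log²(n) is O(n log² n)
C = n⁴ is O(n⁴)
A = 3ⁿ is O(3ⁿ)

Therefore, the order from slowest to fastest is: D < B < C < A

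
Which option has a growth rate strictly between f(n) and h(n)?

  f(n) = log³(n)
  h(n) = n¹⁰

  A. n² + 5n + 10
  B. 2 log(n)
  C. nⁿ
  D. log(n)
A

We need g(n) with log³(n) = o(g(n)) and g(n) = o(n¹⁰), i.e. O(log³ n) ≺ g ≺ O(n¹⁰).
Check each option:
  A. n² + 5n + 10 — O(n²) is strictly between O(log³ n) and O(n¹⁰) ✓
  B. 2 log(n) — O(log n) does not grow strictly faster than f(n)
  C. nⁿ — O(nⁿ) does not grow strictly slower than h(n)
  D. log(n) — O(log n) does not grow strictly faster than f(n)

Only option A (n² + 5n + 10) lies strictly between.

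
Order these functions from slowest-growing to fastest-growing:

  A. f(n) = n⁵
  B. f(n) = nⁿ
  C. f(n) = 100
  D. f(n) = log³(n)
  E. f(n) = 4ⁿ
C < D < A < E < B

Comparing growth rates:
C = 100 is O(1)
D = log³(n) is O(log³ n)
A = n⁵ is O(n⁵)
E = 4ⁿ is O(4ⁿ)
B = nⁿ is O(nⁿ)

Therefore, the order from slowest to fastest is: C < D < A < E < B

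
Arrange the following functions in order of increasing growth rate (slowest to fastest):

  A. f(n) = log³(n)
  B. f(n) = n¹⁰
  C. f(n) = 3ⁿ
A < B < C

Comparing growth rates:
A = log³(n) is O(log³ n)
B = n¹⁰ is O(n¹⁰)
C = 3ⁿ is O(3ⁿ)

Therefore, the order from slowest to fastest is: A < B < C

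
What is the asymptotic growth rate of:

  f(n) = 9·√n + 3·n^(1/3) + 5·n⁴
Θ(n⁴)

Order the terms by growth rate: 3·n^(1/3) ≺ 9·√n ≺ 5·n⁴.
The fastest-growing term 5·n⁴ dominates as n → ∞; dropping its constant factor gives Θ(n⁴).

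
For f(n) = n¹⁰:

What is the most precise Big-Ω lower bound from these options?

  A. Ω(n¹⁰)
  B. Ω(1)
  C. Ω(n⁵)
A

f(n) = n¹⁰ is Ω(n¹⁰).
All listed options are valid Big-Ω bounds (lower bounds),
but Ω(n¹⁰) is the tightest (largest valid bound).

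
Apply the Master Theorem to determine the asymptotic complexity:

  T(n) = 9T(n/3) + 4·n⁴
Θ(n⁴)

Master Theorem: a = 9, b = 3, f(n) = 4·n⁴.
Compute the critical exponent d = log₃(9) = 2.
Compare f(n) = Θ(n⁴) against n^d:
  k = 4 > d = 2, so f(n) = Ω(n^(d+ε)) — Case 3.
  Regularity: a·(n/b)^4/n^4 = a/b^4 = 9/81 < 1 ✓.
  The top-level work dominates: T(n) = Θ(f(n)) = Θ(n⁴).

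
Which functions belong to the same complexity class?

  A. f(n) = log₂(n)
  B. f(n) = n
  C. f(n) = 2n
B and C

Examining each function:
  A. log₂(n) is O(log n)
  B. n is O(n)
  C. 2n is O(n)

Functions B and C both have the same complexity class.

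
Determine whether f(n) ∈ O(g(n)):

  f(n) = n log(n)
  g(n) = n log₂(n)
True

f(n) = n log(n) and g(n) = n log₂(n) are both O(n log n).
Big-O permits equal growth rates (f ≤ c·g for some c), so f(n) = O(g(n)) is true.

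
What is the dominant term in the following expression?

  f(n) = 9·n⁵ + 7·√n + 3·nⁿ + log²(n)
3·nⁿ

Looking at each term:
  - 9·n⁵ is O(n⁵)
  - 7·√n is O(√n)
  - 3·nⁿ is O(nⁿ)
  - log²(n) is O(log² n)

The term 3·nⁿ (O(nⁿ)) grows fastest and dominates all others.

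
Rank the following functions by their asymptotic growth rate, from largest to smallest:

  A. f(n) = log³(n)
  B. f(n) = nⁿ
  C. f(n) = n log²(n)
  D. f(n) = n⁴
B > D > C > A

Comparing growth rates:
B = nⁿ is O(nⁿ)
D = n⁴ is O(n⁴)
C = n log²(n) is O(n log² n)
A = log³(n) is O(log³ n)

Therefore, the order from fastest to slowest is: B > D > C > A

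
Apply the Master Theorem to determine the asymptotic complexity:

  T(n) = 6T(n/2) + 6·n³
Θ(n³)

Master Theorem: a = 6, b = 2, f(n) = 6·n³.
Compute the critical exponent d = log₂(6) = 2.585.
Compare f(n) = Θ(n³) against n^d:
  k = 3 > d = 2.585, so f(n) = Ω(n^(d+ε)) — Case 3.
  Regularity: a·(n/b)^3/n^3 = a/b^3 = 6/8 < 1 ✓.
  The top-level work dominates: T(n) = Θ(f(n)) = Θ(n³).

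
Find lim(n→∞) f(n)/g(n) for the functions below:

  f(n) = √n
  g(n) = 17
∞

Since √n (O(√n)) grows faster than 17 (O(1)),
the ratio f(n)/g(n) → ∞ as n → ∞.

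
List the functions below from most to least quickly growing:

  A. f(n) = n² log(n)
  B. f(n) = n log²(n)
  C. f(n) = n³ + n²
C > A > B

Comparing growth rates:
C = n³ + n² is O(n³)
A = n² log(n) is O(n² log n)
B = n log²(n) is O(n log² n)

Therefore, the order from fastest to slowest is: C > A > B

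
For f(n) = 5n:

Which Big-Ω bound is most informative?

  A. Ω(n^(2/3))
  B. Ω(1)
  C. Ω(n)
C

f(n) = 5n is Ω(n).
All listed options are valid Big-Ω bounds (lower bounds),
but Ω(n) is the tightest (largest valid bound).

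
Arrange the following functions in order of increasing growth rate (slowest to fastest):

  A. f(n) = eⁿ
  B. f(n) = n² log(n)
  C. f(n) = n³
B < C < A

Comparing growth rates:
B = n² log(n) is O(n² log n)
C = n³ is O(n³)
A = eⁿ is O(eⁿ)

Therefore, the order from slowest to fastest is: B < C < A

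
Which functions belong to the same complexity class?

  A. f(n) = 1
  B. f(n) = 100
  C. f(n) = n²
A and B

Examining each function:
  A. 1 is O(1)
  B. 100 is O(1)
  C. n² is O(n²)

Functions A and B both have the same complexity class.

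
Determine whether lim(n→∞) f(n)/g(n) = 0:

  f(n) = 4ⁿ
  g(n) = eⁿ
False

f(n) = 4ⁿ is O(4ⁿ), and g(n) = eⁿ is O(eⁿ).
Since O(4ⁿ) grows faster than or equal to O(eⁿ), f(n) = o(g(n)) is false.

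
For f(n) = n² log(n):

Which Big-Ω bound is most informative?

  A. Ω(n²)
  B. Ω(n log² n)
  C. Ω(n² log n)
C

f(n) = n² log(n) is Ω(n² log n).
All listed options are valid Big-Ω bounds (lower bounds),
but Ω(n² log n) is the tightest (largest valid bound).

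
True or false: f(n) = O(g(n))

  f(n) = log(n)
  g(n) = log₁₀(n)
True

f(n) = log(n) and g(n) = log₁₀(n) are both O(log n).
Big-O permits equal growth rates (f ≤ c·g for some c), so f(n) = O(g(n)) is true.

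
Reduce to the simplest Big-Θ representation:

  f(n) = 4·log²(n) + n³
Θ(n³)

Order the terms by growth rate: 4·log²(n) ≺ n³.
The fastest-growing term n³ dominates as n → ∞; dropping its constant factor gives Θ(n³).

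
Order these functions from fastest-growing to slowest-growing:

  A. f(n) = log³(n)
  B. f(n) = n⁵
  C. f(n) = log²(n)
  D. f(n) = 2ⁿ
D > B > A > C

Comparing growth rates:
D = 2ⁿ is O(2ⁿ)
B = n⁵ is O(n⁵)
A = log³(n) is O(log³ n)
C = log²(n) is O(log² n)

Therefore, the order from fastest to slowest is: D > B > A > C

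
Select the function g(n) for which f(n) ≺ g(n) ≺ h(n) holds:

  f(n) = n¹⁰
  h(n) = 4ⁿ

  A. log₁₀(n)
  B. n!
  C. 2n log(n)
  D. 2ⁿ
D

We need g(n) with n¹⁰ = o(g(n)) and g(n) = o(4ⁿ), i.e. O(n¹⁰) ≺ g ≺ O(4ⁿ).
Check each option:
  A. log₁₀(n) — O(log n) does not grow strictly faster than f(n)
  B. n! — O(n!) does not grow strictly slower than h(n)
  C. 2n log(n) — O(n log n) does not grow strictly faster than f(n)
  D. 2ⁿ — O(2ⁿ) is strictly between O(n¹⁰) and O(4ⁿ) ✓

Only option D (2ⁿ) lies strictly between.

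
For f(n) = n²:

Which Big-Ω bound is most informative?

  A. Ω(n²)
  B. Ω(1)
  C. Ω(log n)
A

f(n) = n² is Ω(n²).
All listed options are valid Big-Ω bounds (lower bounds),
but Ω(n²) is the tightest (largest valid bound).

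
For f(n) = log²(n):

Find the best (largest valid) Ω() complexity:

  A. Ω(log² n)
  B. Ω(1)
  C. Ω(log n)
A

f(n) = log²(n) is Ω(log² n).
All listed options are valid Big-Ω bounds (lower bounds),
but Ω(log² n) is the tightest (largest valid bound).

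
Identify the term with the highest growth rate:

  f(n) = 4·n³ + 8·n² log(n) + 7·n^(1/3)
4·n³

Looking at each term:
  - 4·n³ is O(n³)
  - 8·n² log(n) is O(n² log n)
  - 7·n^(1/3) is O(n^(1/3))

The term 4·n³ (O(n³)) grows fastest and dominates all others.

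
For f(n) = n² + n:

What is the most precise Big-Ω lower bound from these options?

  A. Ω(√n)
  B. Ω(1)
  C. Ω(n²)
C

f(n) = n² + n is Ω(n²).
All listed options are valid Big-Ω bounds (lower bounds),
but Ω(n²) is the tightest (largest valid bound).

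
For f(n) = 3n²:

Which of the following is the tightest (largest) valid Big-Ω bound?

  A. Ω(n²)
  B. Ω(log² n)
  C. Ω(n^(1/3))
A

f(n) = 3n² is Ω(n²).
All listed options are valid Big-Ω bounds (lower bounds),
but Ω(n²) is the tightest (largest valid bound).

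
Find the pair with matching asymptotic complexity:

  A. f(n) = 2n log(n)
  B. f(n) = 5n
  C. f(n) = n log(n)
A and C

Examining each function:
  A. 2n log(n) is O(n log n)
  B. 5n is O(n)
  C. n log(n) is O(n log n)

Functions A and C both have the same complexity class.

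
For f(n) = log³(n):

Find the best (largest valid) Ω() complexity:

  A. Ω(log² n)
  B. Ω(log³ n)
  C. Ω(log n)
B

f(n) = log³(n) is Ω(log³ n).
All listed options are valid Big-Ω bounds (lower bounds),
but Ω(log³ n) is the tightest (largest valid bound).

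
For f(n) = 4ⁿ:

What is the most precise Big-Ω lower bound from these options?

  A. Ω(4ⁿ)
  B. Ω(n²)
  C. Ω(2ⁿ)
A

f(n) = 4ⁿ is Ω(4ⁿ).
All listed options are valid Big-Ω bounds (lower bounds),
but Ω(4ⁿ) is the tightest (largest valid bound).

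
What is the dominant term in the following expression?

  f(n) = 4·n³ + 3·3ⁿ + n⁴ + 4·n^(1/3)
3·3ⁿ

Looking at each term:
  - 4·n³ is O(n³)
  - 3·3ⁿ is O(3ⁿ)
  - n⁴ is O(n⁴)
  - 4·n^(1/3) is O(n^(1/3))

The term 3·3ⁿ (O(3ⁿ)) grows fastest and dominates all others.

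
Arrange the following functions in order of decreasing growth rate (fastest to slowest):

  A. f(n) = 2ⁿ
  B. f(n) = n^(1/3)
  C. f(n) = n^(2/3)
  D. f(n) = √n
A > C > D > B

Comparing growth rates:
A = 2ⁿ is O(2ⁿ)
C = n^(2/3) is O(n^(2/3))
D = √n is O(√n)
B = n^(1/3) is O(n^(1/3))

Therefore, the order from fastest to slowest is: A > C > D > B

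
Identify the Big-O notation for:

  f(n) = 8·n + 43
O(n)

The dominant term in 8·n + 43 is 8·n, which is Θ(n).
Lower-order terms (43) are asymptotically negligible.
Constants are absorbed, so the tightest bound is O(n).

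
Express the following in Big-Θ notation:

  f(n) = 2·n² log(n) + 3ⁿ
Θ(3ⁿ)

Order the terms by growth rate: 2·n² log(n) ≺ 3ⁿ.
The fastest-growing term 3ⁿ dominates as n → ∞; dropping its constant factor gives Θ(3ⁿ).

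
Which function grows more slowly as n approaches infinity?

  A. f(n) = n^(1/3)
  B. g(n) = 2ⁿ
A

f(n) = n^(1/3) is O(n^(1/3)), while g(n) = 2ⁿ is O(2ⁿ).
Since O(n^(1/3)) grows slower than O(2ⁿ), f(n) is dominated.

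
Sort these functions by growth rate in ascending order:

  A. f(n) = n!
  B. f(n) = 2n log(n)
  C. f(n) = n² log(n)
B < C < A

Comparing growth rates:
B = 2n log(n) is O(n log n)
C = n² log(n) is O(n² log n)
A = n! is O(n!)

Therefore, the order from slowest to fastest is: B < C < A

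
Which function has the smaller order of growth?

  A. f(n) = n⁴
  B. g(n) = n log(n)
B

f(n) = n⁴ is O(n⁴), while g(n) = n log(n) is O(n log n).
Since O(n log n) grows slower than O(n⁴), g(n) is dominated.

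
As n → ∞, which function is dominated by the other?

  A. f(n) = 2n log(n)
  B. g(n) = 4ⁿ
A

f(n) = 2n log(n) is O(n log n), while g(n) = 4ⁿ is O(4ⁿ).
Since O(n log n) grows slower than O(4ⁿ), f(n) is dominated.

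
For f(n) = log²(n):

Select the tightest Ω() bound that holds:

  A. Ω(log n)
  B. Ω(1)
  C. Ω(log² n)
C

f(n) = log²(n) is Ω(log² n).
All listed options are valid Big-Ω bounds (lower bounds),
but Ω(log² n) is the tightest (largest valid bound).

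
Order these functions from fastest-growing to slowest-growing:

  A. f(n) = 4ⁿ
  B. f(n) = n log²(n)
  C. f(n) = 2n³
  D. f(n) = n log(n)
A > C > B > D

Comparing growth rates:
A = 4ⁿ is O(4ⁿ)
C = 2n³ is O(n³)
B = n log²(n) is O(n log² n)
D = n log(n) is O(n log n)

Therefore, the order from fastest to slowest is: A > C > B > D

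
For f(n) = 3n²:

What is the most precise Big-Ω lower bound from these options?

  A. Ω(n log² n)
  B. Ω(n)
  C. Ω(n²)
C

f(n) = 3n² is Ω(n²).
All listed options are valid Big-Ω bounds (lower bounds),
but Ω(n²) is the tightest (largest valid bound).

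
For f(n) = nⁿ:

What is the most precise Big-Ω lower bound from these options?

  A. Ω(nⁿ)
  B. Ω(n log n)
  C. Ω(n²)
A

f(n) = nⁿ is Ω(nⁿ).
All listed options are valid Big-Ω bounds (lower bounds),
but Ω(nⁿ) is the tightest (largest valid bound).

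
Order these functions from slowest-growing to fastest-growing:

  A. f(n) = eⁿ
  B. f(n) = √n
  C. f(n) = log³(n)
C < B < A

Comparing growth rates:
C = log³(n) is O(log³ n)
B = √n is O(√n)
A = eⁿ is O(eⁿ)

Therefore, the order from slowest to fastest is: C < B < A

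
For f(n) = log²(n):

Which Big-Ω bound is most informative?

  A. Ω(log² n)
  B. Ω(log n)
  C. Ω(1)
A

f(n) = log²(n) is Ω(log² n).
All listed options are valid Big-Ω bounds (lower bounds),
but Ω(log² n) is the tightest (largest valid bound).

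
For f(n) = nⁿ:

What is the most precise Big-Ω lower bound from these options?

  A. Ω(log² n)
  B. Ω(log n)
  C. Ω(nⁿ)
C

f(n) = nⁿ is Ω(nⁿ).
All listed options are valid Big-Ω bounds (lower bounds),
but Ω(nⁿ) is the tightest (largest valid bound).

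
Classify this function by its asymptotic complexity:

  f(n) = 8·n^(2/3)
O(n^(2/3))

The dominant term in 8·n^(2/3) is 8·n^(2/3), which is Θ(n^(2/3)).
Constants are absorbed, so the tightest bound is O(n^(2/3)).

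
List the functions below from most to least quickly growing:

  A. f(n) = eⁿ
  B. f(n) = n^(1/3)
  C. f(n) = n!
C > A > B

Comparing growth rates:
C = n! is O(n!)
A = eⁿ is O(eⁿ)
B = n^(1/3) is O(n^(1/3))

Therefore, the order from fastest to slowest is: C > A > B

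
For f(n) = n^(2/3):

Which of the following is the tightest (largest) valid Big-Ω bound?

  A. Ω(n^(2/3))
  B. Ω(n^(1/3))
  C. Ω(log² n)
A

f(n) = n^(2/3) is Ω(n^(2/3)).
All listed options are valid Big-Ω bounds (lower bounds),
but Ω(n^(2/3)) is the tightest (largest valid bound).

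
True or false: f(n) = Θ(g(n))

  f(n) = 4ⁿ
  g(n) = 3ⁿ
False

f(n) = 4ⁿ is O(4ⁿ), and g(n) = 3ⁿ is O(3ⁿ).
Since they have different growth rates, f(n) = Θ(g(n)) is false.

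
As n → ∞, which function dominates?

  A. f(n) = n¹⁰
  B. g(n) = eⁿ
B

f(n) = n¹⁰ is O(n¹⁰), while g(n) = eⁿ is O(eⁿ).
Since O(eⁿ) grows faster than O(n¹⁰), g(n) dominates.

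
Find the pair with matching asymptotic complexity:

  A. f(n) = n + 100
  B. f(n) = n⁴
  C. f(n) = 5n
A and C

Examining each function:
  A. n + 100 is O(n)
  B. n⁴ is O(n⁴)
  C. 5n is O(n)

Functions A and C both have the same complexity class.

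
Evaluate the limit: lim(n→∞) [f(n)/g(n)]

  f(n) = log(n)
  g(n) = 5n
0

Since log(n) (O(log n)) grows slower than 5n (O(n)),
the ratio f(n)/g(n) → 0 as n → ∞.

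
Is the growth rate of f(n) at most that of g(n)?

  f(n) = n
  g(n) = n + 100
True

f(n) = n and g(n) = n + 100 are both O(n).
Big-O permits equal growth rates (f ≤ c·g for some c), so f(n) = O(g(n)) is true.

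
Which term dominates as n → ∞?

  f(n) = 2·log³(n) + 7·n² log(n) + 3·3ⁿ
3·3ⁿ

Looking at each term:
  - 2·log³(n) is O(log³ n)
  - 7·n² log(n) is O(n² log n)
  - 3·3ⁿ is O(3ⁿ)

The term 3·3ⁿ (O(3ⁿ)) grows fastest and dominates all others.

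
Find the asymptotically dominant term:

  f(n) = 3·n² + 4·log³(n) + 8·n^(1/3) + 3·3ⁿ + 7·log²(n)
3·3ⁿ

Looking at each term:
  - 3·n² is O(n²)
  - 4·log³(n) is O(log³ n)
  - 8·n^(1/3) is O(n^(1/3))
  - 3·3ⁿ is O(3ⁿ)
  - 7·log²(n) is O(log² n)

The term 3·3ⁿ (O(3ⁿ)) grows fastest and dominates all others.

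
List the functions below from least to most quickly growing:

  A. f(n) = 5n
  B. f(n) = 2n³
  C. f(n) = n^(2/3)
C < A < B

Comparing growth rates:
C = n^(2/3) is O(n^(2/3))
A = 5n is O(n)
B = 2n³ is O(n³)

Therefore, the order from slowest to fastest is: C < A < B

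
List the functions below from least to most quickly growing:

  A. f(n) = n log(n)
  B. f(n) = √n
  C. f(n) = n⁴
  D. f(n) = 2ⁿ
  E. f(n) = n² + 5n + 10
B < A < E < C < D

Comparing growth rates:
B = √n is O(√n)
A = n log(n) is O(n log n)
E = n² + 5n + 10 is O(n²)
C = n⁴ is O(n⁴)
D = 2ⁿ is O(2ⁿ)

Therefore, the order from slowest to fastest is: B < A < E < C < D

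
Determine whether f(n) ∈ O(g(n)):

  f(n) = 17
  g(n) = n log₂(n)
True

f(n) = 17 is O(1), and g(n) = n log₂(n) is O(n log n).
Since O(1) ⊆ O(n log n) (f grows no faster than g), f(n) = O(g(n)) is true.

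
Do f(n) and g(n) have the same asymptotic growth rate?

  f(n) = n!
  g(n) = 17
False

f(n) = n! is O(n!), and g(n) = 17 is O(1).
Since they have different growth rates, f(n) = Θ(g(n)) is false.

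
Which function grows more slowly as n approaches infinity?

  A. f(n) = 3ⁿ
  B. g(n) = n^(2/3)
B

f(n) = 3ⁿ is O(3ⁿ), while g(n) = n^(2/3) is O(n^(2/3)).
Since O(n^(2/3)) grows slower than O(3ⁿ), g(n) is dominated.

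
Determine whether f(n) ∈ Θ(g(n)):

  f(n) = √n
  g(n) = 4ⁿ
False

f(n) = √n is O(√n), and g(n) = 4ⁿ is O(4ⁿ).
Since they have different growth rates, f(n) = Θ(g(n)) is false.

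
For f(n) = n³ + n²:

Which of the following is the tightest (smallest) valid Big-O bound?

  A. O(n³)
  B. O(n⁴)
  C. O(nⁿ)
A

f(n) = n³ + n² is O(n³).
All listed options are valid Big-O bounds (upper bounds),
but O(n³) is the tightest (smallest valid bound).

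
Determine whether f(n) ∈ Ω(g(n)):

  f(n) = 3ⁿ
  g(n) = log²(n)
True

f(n) = 3ⁿ is O(3ⁿ), and g(n) = log²(n) is O(log² n).
Since O(3ⁿ) grows at least as fast as O(log² n), f(n) = Ω(g(n)) is true.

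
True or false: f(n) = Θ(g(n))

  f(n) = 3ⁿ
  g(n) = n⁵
False

f(n) = 3ⁿ is O(3ⁿ), and g(n) = n⁵ is O(n⁵).
Since they have different growth rates, f(n) = Θ(g(n)) is false.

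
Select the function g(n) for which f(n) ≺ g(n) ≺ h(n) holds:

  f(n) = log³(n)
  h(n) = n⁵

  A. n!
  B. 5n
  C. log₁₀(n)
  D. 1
B

We need g(n) with log³(n) = o(g(n)) and g(n) = o(n⁵), i.e. O(log³ n) ≺ g ≺ O(n⁵).
Check each option:
  A. n! — O(n!) does not grow strictly slower than h(n)
  B. 5n — O(n) is strictly between O(log³ n) and O(n⁵) ✓
  C. log₁₀(n) — O(log n) does not grow strictly faster than f(n)
  D. 1 — O(1) does not grow strictly faster than f(n)

Only option B (5n) lies strictly between.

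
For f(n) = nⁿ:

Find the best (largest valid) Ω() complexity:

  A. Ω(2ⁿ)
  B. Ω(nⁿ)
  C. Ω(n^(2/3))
B

f(n) = nⁿ is Ω(nⁿ).
All listed options are valid Big-Ω bounds (lower bounds),
but Ω(nⁿ) is the tightest (largest valid bound).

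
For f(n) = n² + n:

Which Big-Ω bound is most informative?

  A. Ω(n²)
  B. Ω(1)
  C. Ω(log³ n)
A

f(n) = n² + n is Ω(n²).
All listed options are valid Big-Ω bounds (lower bounds),
but Ω(n²) is the tightest (largest valid bound).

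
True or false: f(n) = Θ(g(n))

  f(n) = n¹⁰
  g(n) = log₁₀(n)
False

f(n) = n¹⁰ is O(n¹⁰), and g(n) = log₁₀(n) is O(log n).
Since they have different growth rates, f(n) = Θ(g(n)) is false.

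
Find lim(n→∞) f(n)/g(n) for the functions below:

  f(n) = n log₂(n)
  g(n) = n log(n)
1/log(2)

Since n log₂(n) and n log(n) have the same growth rate (O(n log n)),
the ratio converges to a constant: 1/log(2).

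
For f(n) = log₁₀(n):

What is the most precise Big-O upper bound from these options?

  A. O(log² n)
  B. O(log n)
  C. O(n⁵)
B

f(n) = log₁₀(n) is O(log n).
All listed options are valid Big-O bounds (upper bounds),
but O(log n) is the tightest (smallest valid bound).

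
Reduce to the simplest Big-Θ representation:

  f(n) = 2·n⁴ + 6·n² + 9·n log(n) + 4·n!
Θ(n!)

Order the terms by growth rate: 9·n log(n) ≺ 6·n² ≺ 2·n⁴ ≺ 4·n!.
The fastest-growing term 4·n! dominates as n → ∞; dropping its constant factor gives Θ(n!).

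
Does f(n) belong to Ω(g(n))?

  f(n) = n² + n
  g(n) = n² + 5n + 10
True

f(n) = n² + n and g(n) = n² + 5n + 10 are both O(n²).
Big-Ω permits equal growth rates (f ≥ c·g for some c > 0), so f(n) = Ω(g(n)) is true.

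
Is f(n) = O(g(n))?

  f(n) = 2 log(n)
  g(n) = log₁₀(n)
True

f(n) = 2 log(n) and g(n) = log₁₀(n) are both O(log n).
Big-O permits equal growth rates (f ≤ c·g for some c), so f(n) = O(g(n)) is true.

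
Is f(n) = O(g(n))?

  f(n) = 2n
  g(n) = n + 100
True

f(n) = 2n and g(n) = n + 100 are both O(n).
Big-O permits equal growth rates (f ≤ c·g for some c), so f(n) = O(g(n)) is true.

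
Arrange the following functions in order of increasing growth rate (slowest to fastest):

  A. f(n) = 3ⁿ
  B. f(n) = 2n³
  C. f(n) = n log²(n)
C < B < A

Comparing growth rates:
C = n log²(n) is O(n log² n)
B = 2n³ is O(n³)
A = 3ⁿ is O(3ⁿ)

Therefore, the order from slowest to fastest is: C < B < A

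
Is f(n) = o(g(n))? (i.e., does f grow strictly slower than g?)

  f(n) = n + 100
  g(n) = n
False

f(n) = n + 100 is O(n), and g(n) = n is O(n).
Since they have the same growth rate, f(n) = o(g(n)) is false.
(f = o(g) requires f to grow strictly slower, not equal.)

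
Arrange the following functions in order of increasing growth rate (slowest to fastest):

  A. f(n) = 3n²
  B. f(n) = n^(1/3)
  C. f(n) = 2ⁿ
B < A < C

Comparing growth rates:
B = n^(1/3) is O(n^(1/3))
A = 3n² is O(n²)
C = 2ⁿ is O(2ⁿ)

Therefore, the order from slowest to fastest is: B < A < C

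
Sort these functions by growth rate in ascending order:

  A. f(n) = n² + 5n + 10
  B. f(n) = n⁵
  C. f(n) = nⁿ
A < B < C

Comparing growth rates:
A = n² + 5n + 10 is O(n²)
B = n⁵ is O(n⁵)
C = nⁿ is O(nⁿ)

Therefore, the order from slowest to fastest is: A < B < C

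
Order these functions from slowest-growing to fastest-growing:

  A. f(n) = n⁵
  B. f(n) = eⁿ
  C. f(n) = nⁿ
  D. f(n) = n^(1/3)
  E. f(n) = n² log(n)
D < E < A < B < C

Comparing growth rates:
D = n^(1/3) is O(n^(1/3))
E = n² log(n) is O(n² log n)
A = n⁵ is O(n⁵)
B = eⁿ is O(eⁿ)
C = nⁿ is O(nⁿ)

Therefore, the order from slowest to fastest is: D < E < A < B < C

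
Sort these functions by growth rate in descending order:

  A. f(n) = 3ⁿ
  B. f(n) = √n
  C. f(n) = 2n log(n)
A > C > B

Comparing growth rates:
A = 3ⁿ is O(3ⁿ)
C = 2n log(n) is O(n log n)
B = √n is O(√n)

Therefore, the order from fastest to slowest is: A > C > B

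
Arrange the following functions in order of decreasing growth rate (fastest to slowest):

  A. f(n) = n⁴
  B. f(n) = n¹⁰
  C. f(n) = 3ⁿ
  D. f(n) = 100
C > B > A > D

Comparing growth rates:
C = 3ⁿ is O(3ⁿ)
B = n¹⁰ is O(n¹⁰)
A = n⁴ is O(n⁴)
D = 100 is O(1)

Therefore, the order from fastest to slowest is: C > B > A > D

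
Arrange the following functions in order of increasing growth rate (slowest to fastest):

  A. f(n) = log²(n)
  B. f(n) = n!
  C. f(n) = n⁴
A < C < B

Comparing growth rates:
A = log²(n) is O(log² n)
C = n⁴ is O(n⁴)
B = n! is O(n!)

Therefore, the order from slowest to fastest is: A < C < B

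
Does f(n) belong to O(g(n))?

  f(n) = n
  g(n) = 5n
True

f(n) = n and g(n) = 5n are both O(n).
Big-O permits equal growth rates (f ≤ c·g for some c), so f(n) = O(g(n)) is true.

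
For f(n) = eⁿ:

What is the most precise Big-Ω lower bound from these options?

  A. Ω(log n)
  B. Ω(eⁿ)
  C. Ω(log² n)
B

f(n) = eⁿ is Ω(eⁿ).
All listed options are valid Big-Ω bounds (lower bounds),
but Ω(eⁿ) is the tightest (largest valid bound).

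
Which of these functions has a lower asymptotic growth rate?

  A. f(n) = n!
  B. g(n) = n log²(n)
B

f(n) = n! is O(n!), while g(n) = n log²(n) is O(n log² n).
Since O(n log² n) grows slower than O(n!), g(n) is dominated.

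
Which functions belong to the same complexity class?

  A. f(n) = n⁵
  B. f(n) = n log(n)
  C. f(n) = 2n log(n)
B and C

Examining each function:
  A. n⁵ is O(n⁵)
  B. n log(n) is O(n log n)
  C. 2n log(n) is O(n log n)

Functions B and C both have the same complexity class.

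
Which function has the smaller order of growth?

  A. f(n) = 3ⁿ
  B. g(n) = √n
B

f(n) = 3ⁿ is O(3ⁿ), while g(n) = √n is O(√n).
Since O(√n) grows slower than O(3ⁿ), g(n) is dominated.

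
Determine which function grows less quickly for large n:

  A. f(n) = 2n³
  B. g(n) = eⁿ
A

f(n) = 2n³ is O(n³), while g(n) = eⁿ is O(eⁿ).
Since O(n³) grows slower than O(eⁿ), f(n) is dominated.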